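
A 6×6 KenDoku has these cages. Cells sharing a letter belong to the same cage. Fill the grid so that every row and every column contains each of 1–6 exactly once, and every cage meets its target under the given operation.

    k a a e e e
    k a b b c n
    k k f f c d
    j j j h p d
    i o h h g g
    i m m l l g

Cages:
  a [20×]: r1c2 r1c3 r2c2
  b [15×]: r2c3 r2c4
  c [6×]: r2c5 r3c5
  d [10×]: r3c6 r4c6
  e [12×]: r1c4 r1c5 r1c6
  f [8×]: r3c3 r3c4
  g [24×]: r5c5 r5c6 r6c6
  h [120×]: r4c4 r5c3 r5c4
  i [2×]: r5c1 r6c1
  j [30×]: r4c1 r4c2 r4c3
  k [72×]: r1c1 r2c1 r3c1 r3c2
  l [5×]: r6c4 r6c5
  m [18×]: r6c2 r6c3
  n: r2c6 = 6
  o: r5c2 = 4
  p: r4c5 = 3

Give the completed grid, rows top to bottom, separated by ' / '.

6 5 2 3 4 1 / 4 2 3 5 1 6 / 3 1 4 2 6 5 / 5 6 1 4 3 2 / 1 4 5 6 2 3 / 2 3 6 1 5 4

Cage n is given, which forces r2c6 = 6.
P is a freebie; hence r4c5 = 3.
O is a freebie; hence r5c2 = 4.
Cage c's pair has product 6, leaving r2c5 = 1.
The two cells of cage c must have product 6, which forces r3c5 = 6.
The 3 cells of cage h must have product 120, which forces r4c4 = 4.
Column 5 now contains 6, so r5c5 = 2.
Column 5 already has 1, leaving r6c5 = 5.
Cage g needs product 24, so r6c6 = 4.
Column 5 already has 2, leaving r1c5 = 4.
The two cells of cage f must have product 8, which forces r3c3 = 4.
4 is placed in column 4, which forces r3c4 = 2.
Row 3 now contains 2, which forces r3c6 = 5.
Column 6 now contains 5, so r4c6 = 2.
Row 5 now contains 2, which forces r5c1 = 1.
Cage g needs product 24, so r5c6 = 3.
The two cells of cage i must have product 2, which forces r6c1 = 2.
5 is placed in row 6, so r6c4 = 1.
Cage k has product 72, so r1c1 = 6.
Cage a needs product 20, so r1c2 = 5.
4 is placed in row 1, so r1c3 = 2.
1 is placed in column 4, so r1c4 = 3.
Column 6 already has 3; hence r1c6 = 1.
Cage k has product 72; hence r2c1 = 4.
Cage a needs product 20, so r2c2 = 2.
3 is placed in column 4, so r2c4 = 5.
Column 1 already has 1, leaving r3c1 = 3.
Cage k has product 72, which forces r3c2 = 1.
Column 1 now contains 6; hence r4c1 = 5.
Column 2 already has 1, so r4c2 = 6.
6 is placed in row 4; hence r4c3 = 1.
Column 4 already has 5, so r5c4 = 6.
6 is placed in column 2, so r6c2 = 3.
Row 6 already has 3, which forces r6c3 = 6.
Row 2 already has 5, so r2c3 = 3.
6 is placed in row 5, so r5c3 = 5.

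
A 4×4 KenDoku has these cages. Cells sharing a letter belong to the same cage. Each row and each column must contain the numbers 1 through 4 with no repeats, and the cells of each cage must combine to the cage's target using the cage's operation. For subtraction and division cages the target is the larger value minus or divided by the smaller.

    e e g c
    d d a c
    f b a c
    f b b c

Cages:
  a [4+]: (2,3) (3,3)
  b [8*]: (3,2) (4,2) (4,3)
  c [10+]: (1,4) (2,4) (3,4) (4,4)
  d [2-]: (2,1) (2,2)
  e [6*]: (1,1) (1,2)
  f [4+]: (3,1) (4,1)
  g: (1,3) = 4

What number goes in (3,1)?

Cage g is given; hence (1,3) = 4.
In row 1, 1 can only go at (1,4), so (1,4) = 1.
Column 1 needs a 4, and only (2,1) is open for it.
Cage d's pair has difference 2, so (2,2) = 2.
Row 2 already has 2; hence (2,4) = 3.
Cage e's pair has product 6, so (1,1) = 2.
Column 2 already has 2, so (1,2) = 3.
Row 2 already has 3, which forces (2,3) = 1.
The two cells of cage a must have sum 4; hence (3,3) = 3.
Cage b needs product 8, leaving (4,3) = 2.
Row 4 now contains 2, leaving (4,4) = 4.
3 is placed in row 3, which forces (3,1) = 1.
Cage b has product 8, so (3,2) = 4.
Column 4 already has 4; hence (3,4) = 2.
Cage f needs two cells with sum 4; hence (4,1) = 3.
4 is placed in row 4, leaving (4,2) = 1.
Filled in: 2 3 4 1 / 4 2 1 3 / 1 4 3 2 / 3 1 2 4.

1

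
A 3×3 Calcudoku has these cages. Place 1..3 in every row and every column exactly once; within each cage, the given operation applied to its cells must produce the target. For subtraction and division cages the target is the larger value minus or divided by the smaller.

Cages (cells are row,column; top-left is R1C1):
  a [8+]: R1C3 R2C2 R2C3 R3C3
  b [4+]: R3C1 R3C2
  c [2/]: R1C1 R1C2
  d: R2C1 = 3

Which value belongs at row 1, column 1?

Cage d is a single given cell; hence R2C1 = 3.
Cage a needs sum 8; hence R2C2 = 2.
Row 2 already has 3; hence R2C3 = 1.
3 is placed in column 1, which forces R3C1 = 1.
Row 3 already has 1; hence R3C2 = 3.
3 is placed in row 3, so R3C3 = 2.
1 is placed in column 1, so R1C1 = 2.
Column 2 already has 2, which forces R1C2 = 1.
2 is placed in column 3, so R1C3 = 3.
The full grid is 2 1 3 / 3 2 1 / 1 3 2.

2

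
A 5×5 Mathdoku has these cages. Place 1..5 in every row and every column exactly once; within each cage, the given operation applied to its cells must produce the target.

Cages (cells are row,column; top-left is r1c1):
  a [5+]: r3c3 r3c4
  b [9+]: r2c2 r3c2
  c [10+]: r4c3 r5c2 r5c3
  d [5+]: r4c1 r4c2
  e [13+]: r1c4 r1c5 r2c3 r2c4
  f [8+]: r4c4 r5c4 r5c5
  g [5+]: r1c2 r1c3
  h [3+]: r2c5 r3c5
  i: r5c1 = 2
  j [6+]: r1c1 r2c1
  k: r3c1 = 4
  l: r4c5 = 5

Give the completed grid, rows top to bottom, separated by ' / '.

1 3 2 5 4 / 5 4 1 3 2 / 4 5 3 2 1 / 3 2 4 1 5 / 2 1 5 4 3

K is a freebie, which forces r3c1 = 4.
4 is placed in row 3, so r3c2 = 5.
L is a freebie, which forces r4c5 = 5.
Cage i is a single given cell, which forces r5c1 = 2.
Column 2 already has 5, so r2c2 = 4.
4 is placed in column 2; hence r4c2 = 2.
Cage d needs two cells with sum 5, which forces r4c1 = 3.
Row 4 already has 3, which forces r4c3 = 4.
Row 4 now contains 4, leaving r4c4 = 1.
Column 3 now contains 4, which forces r5c3 = 5.
Cage g needs two cells with sum 5, leaving r1c2 = 3.
Column 3 now contains 4; hence r1c3 = 2.
2 is placed in column 3, which forces r3c3 = 3.
Row 3 already has 3, leaving r3c4 = 2.
Row 3 now contains 2, which forces r3c5 = 1.
Cage c needs sum 10, leaving r5c2 = 1.
Cage e needs sum 13, so r1c4 = 5.
1 is placed in column 5; hence r1c5 = 4.
Column 3 now contains 3, which forces r2c3 = 1.
Cage e has sum 13, so r2c4 = 3.
1 is placed in column 5, so r2c5 = 2.
Column 4 now contains 3, so r5c4 = 4.
4 is placed in column 5; hence r5c5 = 3.
5 is placed in row 1, leaving r1c1 = 1.
Row 2 already has 1; hence r2c1 = 5.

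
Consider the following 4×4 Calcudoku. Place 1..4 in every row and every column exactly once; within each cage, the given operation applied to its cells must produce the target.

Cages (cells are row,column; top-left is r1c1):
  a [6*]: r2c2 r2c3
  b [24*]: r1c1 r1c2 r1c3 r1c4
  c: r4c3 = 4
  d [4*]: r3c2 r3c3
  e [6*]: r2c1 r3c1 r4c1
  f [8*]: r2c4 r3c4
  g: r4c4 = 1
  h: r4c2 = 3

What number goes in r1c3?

2

H is a freebie; hence r4c2 = 3.
Cage c is a single given cell, which forces r4c3 = 4.
Cage g is a single given cell, which forces r4c4 = 1.
Column 2 now contains 3, which forces r2c2 = 2.
Cage a needs two cells with product 6, so r2c3 = 3.
Row 2 now contains 2, which forces r2c4 = 4.
The two cells of cage d must have product 4; hence r3c2 = 4.
Column 3 already has 4, so r3c3 = 1.
4 is placed in column 4, which forces r3c4 = 2.
Row 4 already has 1; hence r4c1 = 2.
The 4 cells of cage b must have product 24, leaving r1c1 = 4.
Column 2 already has 4; hence r1c2 = 1.
Column 3 already has 1; hence r1c3 = 2.
Column 4 already has 2, so r1c4 = 3.
Row 2 now contains 3; hence r2c1 = 1.
Row 3 now contains 1, leaving r3c1 = 3.
Completed grid: 4 1 2 3 / 1 2 3 4 / 3 4 1 2 / 2 3 4 1.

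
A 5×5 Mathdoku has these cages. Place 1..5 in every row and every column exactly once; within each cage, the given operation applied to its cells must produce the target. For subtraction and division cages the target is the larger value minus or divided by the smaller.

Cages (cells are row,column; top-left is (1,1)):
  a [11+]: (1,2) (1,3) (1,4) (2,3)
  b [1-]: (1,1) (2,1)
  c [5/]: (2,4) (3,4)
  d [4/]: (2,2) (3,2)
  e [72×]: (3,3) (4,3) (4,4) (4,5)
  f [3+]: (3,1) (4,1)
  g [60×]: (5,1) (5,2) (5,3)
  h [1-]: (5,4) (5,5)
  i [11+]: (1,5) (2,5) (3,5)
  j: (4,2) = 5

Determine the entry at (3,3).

3

Cage e has product 72, so (3,3) = 3.
Cage j is a single given cell; hence (4,2) = 5.
In row 2, 3 can only go at (2,1), so (2,1) = 3.
Cage g has product 60, so (5,2) = 3.
The only place for 3 in row 1 is (1,4).
The 4 cells of cage e must have product 72; hence (4,5) = 3.
In row 4, 1 can only go at (4,1), so (4,1) = 1.
1 is placed in column 1, so (3,1) = 2.
Column 1 already has 2, leaving (1,1) = 4.
Column 1 already has 4; hence (5,1) = 5.
5 is placed in row 5, leaving (5,3) = 4.
4 is placed in column 3, which forces (4,3) = 2.
Cage e has product 72, leaving (4,4) = 4.
The 4 cells of cage a must have sum 11, which forces (1,2) = 2.
Row 1 now contains 2, leaving (1,5) = 5.
Column 5 already has 5, which forces (3,5) = 4.
5 is placed in row 1, which forces (1,3) = 1.
Cage d's pair has quotient 4, leaving (2,2) = 4.
Cage a has sum 11, so (2,3) = 5.
Row 2 already has 5; hence (2,4) = 1.
4 is placed in column 5; hence (2,5) = 2.
Row 3 now contains 4, so (3,2) = 1.
Column 4 now contains 1, which forces (3,4) = 5.
Column 4 now contains 1; hence (5,4) = 2.
Column 5 already has 2, so (5,5) = 1.
Filled in: 4 2 1 3 5 / 3 4 5 1 2 / 2 1 3 5 4 / 1 5 2 4 3 / 5 3 4 2 1.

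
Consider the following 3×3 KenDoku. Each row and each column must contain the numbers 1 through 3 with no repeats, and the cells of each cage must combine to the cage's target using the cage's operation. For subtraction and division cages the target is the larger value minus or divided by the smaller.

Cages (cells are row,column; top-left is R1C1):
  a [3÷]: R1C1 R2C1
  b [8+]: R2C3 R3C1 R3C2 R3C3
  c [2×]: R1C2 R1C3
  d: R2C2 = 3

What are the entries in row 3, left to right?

2 1 3

D is a freebie; hence R2C2 = 3.
The 4 cells of cage b must have sum 8, which forces R2C3 = 2.
Cage a needs two cells with quotient 3, so R1C1 = 3.
Cage c's pair has product 2; hence R1C2 = 2.
Column 3 already has 2, leaving R1C3 = 1.
3 is placed in row 2, which forces R2C1 = 1.
1 is placed in column 1, so R3C1 = 2.
2 is placed in column 2, so R3C2 = 1.
1 is placed in column 3; hence R3C3 = 3.
Filled in: 3 2 1 / 1 3 2 / 2 1 3.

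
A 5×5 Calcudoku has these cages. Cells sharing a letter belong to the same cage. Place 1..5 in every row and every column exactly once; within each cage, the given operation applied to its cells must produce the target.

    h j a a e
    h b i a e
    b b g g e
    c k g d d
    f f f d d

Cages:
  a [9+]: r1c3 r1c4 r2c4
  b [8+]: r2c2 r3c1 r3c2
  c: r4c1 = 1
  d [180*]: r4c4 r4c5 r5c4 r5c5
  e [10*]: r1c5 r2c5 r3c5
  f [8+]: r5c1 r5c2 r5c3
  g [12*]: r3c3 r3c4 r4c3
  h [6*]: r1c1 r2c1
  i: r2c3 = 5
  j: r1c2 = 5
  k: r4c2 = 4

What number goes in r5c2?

2

J is a freebie, leaving r1c2 = 5.
I is a freebie, leaving r2c3 = 5.
Cage c is given; hence r4c1 = 1.
Cage k is a single given cell, so r4c2 = 4.
Cage e has product 10, which forces r3c5 = 5.
Column 5 already has 5, leaving r4c5 = 3.
3 is placed in column 5; hence r5c5 = 4.
The 3 cells of cage g must have product 12, which forces r3c3 = 3.
Cage g needs product 12; hence r3c4 = 2.
Row 4 already has 3, which forces r4c3 = 2.
Row 4 already has 3, so r4c4 = 5.
Cage f needs sum 8, which forces r5c1 = 5.
Column 3 already has 2; hence r5c3 = 1.
4 is placed in row 5, which forces r5c4 = 3.
Column 3 already has 2; hence r1c3 = 4.
Cage a has sum 9, leaving r1c4 = 1.
1 is placed in row 1; hence r1c5 = 2.
The 3 cells of cage b must have sum 8, which forces r2c2 = 3.
Column 4 already has 3, which forces r2c4 = 4.
Column 5 already has 2; hence r2c5 = 1.
3 is placed in row 3, so r3c1 = 4.
Row 3 already has 2; hence r3c2 = 1.
Row 5 now contains 1, so r5c2 = 2.
Row 1 now contains 2; hence r1c1 = 3.
Row 2 now contains 3, so r2c1 = 2.
The full grid is 3 5 4 1 2 / 2 3 5 4 1 / 4 1 3 2 5 / 1 4 2 5 3 / 5 2 1 3 4.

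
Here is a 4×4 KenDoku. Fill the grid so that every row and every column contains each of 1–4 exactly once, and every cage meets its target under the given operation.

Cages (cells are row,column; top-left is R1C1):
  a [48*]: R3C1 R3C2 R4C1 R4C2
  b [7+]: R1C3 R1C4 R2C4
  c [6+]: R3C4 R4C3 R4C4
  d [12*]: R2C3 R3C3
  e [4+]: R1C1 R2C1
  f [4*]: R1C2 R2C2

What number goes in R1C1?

In row 2, 2 can only go at R2C4, so R2C4 = 2.
The only place for 2 in row 1 is R1C3.
The 3 cells of cage b must have sum 7, leaving R1C4 = 3.
Cage c has sum 6; hence R3C4 = 1.
Column 3 now contains 2, leaving R4C3 = 1.
Cage c has sum 6, which forces R4C4 = 4.
Row 1 now contains 3; hence R1C1 = 1.
Row 1 already has 1, which forces R1C2 = 4.
Cage e needs two cells with sum 4, which forces R2C1 = 3.
4 is placed in column 2, so R2C2 = 1.
Row 2 already has 3, which forces R2C3 = 4.
4 is placed in column 2, leaving R3C2 = 2.
Column 3 now contains 4, leaving R3C3 = 3.
Column 1 already has 3, which forces R4C1 = 2.
Column 2 now contains 2; hence R4C2 = 3.
Row 3 now contains 2, leaving R3C1 = 4.
Filled in: 1 4 2 3 / 3 1 4 2 / 4 2 3 1 / 2 3 1 4.

1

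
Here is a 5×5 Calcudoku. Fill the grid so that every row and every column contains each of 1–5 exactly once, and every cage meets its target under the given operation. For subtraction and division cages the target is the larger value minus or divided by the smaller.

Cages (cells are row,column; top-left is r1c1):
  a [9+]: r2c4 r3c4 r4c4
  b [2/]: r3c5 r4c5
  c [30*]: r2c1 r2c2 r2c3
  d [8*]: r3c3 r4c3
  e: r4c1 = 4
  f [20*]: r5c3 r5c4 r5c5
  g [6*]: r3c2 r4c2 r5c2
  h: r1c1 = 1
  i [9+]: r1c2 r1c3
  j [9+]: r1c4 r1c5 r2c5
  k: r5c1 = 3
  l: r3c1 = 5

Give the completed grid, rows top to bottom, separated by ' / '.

Cage h is a single given cell, so r1c1 = 1.
L is a freebie, leaving r3c1 = 5.
E is a freebie; hence r4c1 = 4.
4 is placed in row 4, which forces r4c3 = 2.
Row 4 already has 2; hence r4c5 = 1.
Cage k is given, leaving r5c1 = 3.
Column 1 now contains 3, which forces r2c1 = 2.
2 is placed in column 3, so r3c3 = 4.
The two cells of cage b must have quotient 2, so r3c5 = 2.
Row 4 already has 1, leaving r4c2 = 3.
Row 4 now contains 3, which forces r4c4 = 5.
Cage i's pair has sum 9, leaving r1c2 = 4.
Column 3 already has 4, which forces r1c3 = 5.
The 3 cells of cage j must have sum 9, so r1c4 = 2.
Row 1 already has 4; hence r1c5 = 3.
3 is placed in column 2, leaving r2c2 = 5.
The 3 cells of cage c must have product 30; hence r2c3 = 3.
3 is placed in row 2, which forces r2c4 = 1.
Column 5 now contains 3, which forces r2c5 = 4.
2 is placed in row 3, leaving r3c2 = 1.
Column 4 now contains 1, so r3c4 = 3.
Cage g needs product 6; hence r5c2 = 2.
5 is placed in column 3, so r5c3 = 1.
Column 4 now contains 1; hence r5c4 = 4.
Column 5 now contains 4, so r5c5 = 5.

1 4 5 2 3 / 2 5 3 1 4 / 5 1 4 3 2 / 4 3 2 5 1 / 3 2 1 4 5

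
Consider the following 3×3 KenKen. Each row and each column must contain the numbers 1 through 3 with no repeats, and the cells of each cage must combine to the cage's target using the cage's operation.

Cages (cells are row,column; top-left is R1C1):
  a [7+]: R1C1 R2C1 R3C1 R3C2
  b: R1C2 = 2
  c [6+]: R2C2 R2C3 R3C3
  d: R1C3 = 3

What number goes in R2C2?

Cage b is a single given cell, which forces R1C2 = 2.
Cage d is a single given cell, so R1C3 = 3.
Cage a has sum 7, so R3C2 = 1.
1 is placed in row 3, leaving R3C3 = 2.
3 is placed in row 1, leaving R1C1 = 1.
Cage a has sum 7, leaving R2C1 = 2.
Column 2 already has 1, which forces R2C2 = 3.
Column 3 already has 2, which forces R2C3 = 1.
Row 3 already has 2; hence R3C1 = 3.
Completed grid: 1 2 3 / 2 3 1 / 3 1 2.

3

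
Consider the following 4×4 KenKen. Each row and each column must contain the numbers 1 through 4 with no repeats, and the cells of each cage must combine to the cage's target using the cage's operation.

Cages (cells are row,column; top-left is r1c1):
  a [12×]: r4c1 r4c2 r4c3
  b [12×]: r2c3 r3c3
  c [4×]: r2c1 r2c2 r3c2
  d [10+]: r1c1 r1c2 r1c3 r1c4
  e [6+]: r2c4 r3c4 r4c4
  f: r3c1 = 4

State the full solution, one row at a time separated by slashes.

F is a freebie; hence r3c1 = 4.
Row 3 now contains 4, which forces r3c3 = 3.
3 is placed in column 3; hence r2c3 = 4.
Column 3 already has 4, leaving r4c3 = 1.
1 is placed in column 3, leaving r1c3 = 2.
Cage c has product 4, so r2c1 = 2.
Row 2 now contains 4, so r2c2 = 1.
Row 2 now contains 1, leaving r2c4 = 3.
Cage c has product 4; hence r3c2 = 2.
2 is placed in row 3, which forces r3c4 = 1.
Row 4 now contains 1; hence r4c1 = 3.
Cage a needs product 12, so r4c2 = 4.
Column 4 now contains 3, so r4c4 = 2.
Column 1 already has 3, which forces r1c1 = 1.
4 is placed in column 2, leaving r1c2 = 3.
Column 4 now contains 1, leaving r1c4 = 4.

1 3 2 4 / 2 1 4 3 / 4 2 3 1 / 3 4 1 2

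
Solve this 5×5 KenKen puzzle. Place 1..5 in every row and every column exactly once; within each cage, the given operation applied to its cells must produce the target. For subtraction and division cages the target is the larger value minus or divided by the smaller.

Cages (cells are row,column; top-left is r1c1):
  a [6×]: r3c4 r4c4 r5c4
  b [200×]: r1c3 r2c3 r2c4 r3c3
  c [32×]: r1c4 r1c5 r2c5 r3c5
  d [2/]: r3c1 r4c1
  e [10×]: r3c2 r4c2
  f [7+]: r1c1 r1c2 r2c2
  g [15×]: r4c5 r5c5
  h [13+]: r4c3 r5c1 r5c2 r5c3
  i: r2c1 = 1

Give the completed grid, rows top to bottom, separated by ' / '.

3 1 5 4 2 / 1 3 2 5 4 / 2 5 4 3 1 / 4 2 3 1 5 / 5 4 1 2 3

Cage c needs product 32, leaving r1c4 = 4.
Cage i is given; hence r2c1 = 1.
Cage b has product 200, leaving r2c4 = 5.
In row 1, 5 can only go at r1c3, so r1c3 = 5.
Row 2 needs a 3, and only r2c2 is open for it.
Cage f has sum 7, so r1c1 = 3.
Column 2 already has 3, which forces r1c2 = 1.
1 is placed in row 1; hence r1c5 = 2.
Column 5 now contains 2; hence r2c5 = 4.
Column 5 now contains 4, which forces r3c5 = 1.
4 is placed in row 2, which forces r2c3 = 2.
The 4 cells of cage b must have product 200, which forces r3c3 = 4.
Row 3 already has 4, so r3c1 = 2.
Row 3 already has 2; hence r3c2 = 5.
Row 3 already has 2, leaving r3c4 = 3.
Cage d needs two cells with quotient 2, leaving r4c1 = 4.
5 is placed in column 2, which forces r4c2 = 2.
Row 4 already has 2, leaving r4c4 = 1.
Column 1 now contains 4; hence r5c1 = 5.
5 is placed in column 2, so r5c2 = 4.
Column 4 already has 1; hence r5c4 = 2.
Row 5 already has 5; hence r5c5 = 3.
Row 4 already has 1, which forces r4c3 = 3.
3 is placed in column 5; hence r4c5 = 5.
3 is placed in row 5, so r5c3 = 1.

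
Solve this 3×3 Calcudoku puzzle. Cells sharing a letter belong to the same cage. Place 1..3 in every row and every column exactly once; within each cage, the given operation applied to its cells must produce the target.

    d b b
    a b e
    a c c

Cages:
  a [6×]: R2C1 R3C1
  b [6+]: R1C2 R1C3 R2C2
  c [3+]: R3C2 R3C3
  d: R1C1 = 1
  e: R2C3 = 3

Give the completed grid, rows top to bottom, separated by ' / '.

Cage d is a single given cell, which forces R1C1 = 1.
Cage e is a single given cell, which forces R2C3 = 3.
Cage b has sum 6; hence R1C2 = 3.
Column 3 already has 3, leaving R1C3 = 2.
Row 2 now contains 3, so R2C1 = 2.
Cage b needs sum 6, leaving R2C2 = 1.
The two cells of cage a must have product 6; hence R3C1 = 3.
Column 2 already has 1, so R3C2 = 2.
Column 3 now contains 2, which forces R3C3 = 1.

1 3 2 / 2 1 3 / 3 2 1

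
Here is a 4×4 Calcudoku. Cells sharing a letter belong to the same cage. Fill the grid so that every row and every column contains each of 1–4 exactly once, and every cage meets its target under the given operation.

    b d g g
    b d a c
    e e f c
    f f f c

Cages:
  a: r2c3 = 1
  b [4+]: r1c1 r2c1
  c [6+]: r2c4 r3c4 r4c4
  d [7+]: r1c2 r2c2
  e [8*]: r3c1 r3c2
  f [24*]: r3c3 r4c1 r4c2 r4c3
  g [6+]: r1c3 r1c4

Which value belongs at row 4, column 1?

Cage a is a single given cell, which forces r2c3 = 1.
Cage b needs two cells with sum 4, so r1c1 = 1.
Row 2 now contains 1, which forces r2c1 = 3.
3 is placed in row 2, so r2c2 = 4.
3 is placed in row 2; hence r2c4 = 2.
4 is placed in column 2; hence r3c2 = 2.
4 is placed in column 2, leaving r1c2 = 3.
The two cells of cage g must have sum 6, which forces r1c3 = 2.
Column 4 already has 2; hence r1c4 = 4.
2 is placed in row 3; hence r3c1 = 4.
Row 3 now contains 4, so r3c3 = 3.
Row 3 now contains 3; hence r3c4 = 1.
Column 1 now contains 4, leaving r4c1 = 2.
Cage f needs product 24, leaving r4c2 = 1.
Column 3 now contains 3; hence r4c3 = 4.
Column 4 now contains 1, which forces r4c4 = 3.
Filled in: 1 3 2 4 / 3 4 1 2 / 4 2 3 1 / 2 1 4 3.

2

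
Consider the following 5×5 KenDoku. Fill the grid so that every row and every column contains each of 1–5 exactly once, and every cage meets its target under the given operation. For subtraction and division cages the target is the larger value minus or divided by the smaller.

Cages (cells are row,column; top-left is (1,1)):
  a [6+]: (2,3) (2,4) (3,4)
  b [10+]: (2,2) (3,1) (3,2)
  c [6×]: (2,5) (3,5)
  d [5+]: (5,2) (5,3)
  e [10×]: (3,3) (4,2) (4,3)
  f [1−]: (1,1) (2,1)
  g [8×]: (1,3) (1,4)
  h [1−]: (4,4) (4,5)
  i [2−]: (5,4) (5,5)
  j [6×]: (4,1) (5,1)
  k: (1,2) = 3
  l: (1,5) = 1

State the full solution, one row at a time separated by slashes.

Cage k is a single given cell, so (1,2) = 3.
Cage l is a single given cell; hence (1,5) = 1.
The only place for 5 in row 1 is (1,1).
Cage f's pair has difference 1, which forces (2,1) = 4.
Row 2 needs a 5, and only (2,2) is open for it.
In row 3, 4 can only go at (3,2), so (3,2) = 4.
Cage b needs sum 10; hence (3,1) = 1.
The only place for 5 in row 3 is (3,3).
{1, 2} are confined to (4,2) and (4,3) in row 4, so (4,1) = 3.
Cage j's pair has product 6; hence (5,1) = 2.
Row 5 already has 2, leaving (5,2) = 1.
Column 2 now contains 1, leaving (4,2) = 2.
Cage e has product 10, leaving (4,3) = 1.
Cage d needs two cells with sum 5, leaving (5,3) = 4.
Column 3 already has 4, which forces (1,3) = 2.
Cage g's pair has product 8, so (1,4) = 4.
Column 3 already has 2, which forces (2,3) = 3.
The 3 cells of cage a must have sum 6, so (2,4) = 1.
Row 2 now contains 3, so (2,5) = 2.
2 is placed in column 5, which forces (3,5) = 3.
4 is placed in column 4; hence (4,4) = 5.
Row 4 now contains 5, which forces (4,5) = 4.
Column 4 now contains 5, which forces (5,4) = 3.
Column 5 now contains 3, so (5,5) = 5.
Row 3 now contains 3, leaving (3,4) = 2.

5 3 2 4 1 / 4 5 3 1 2 / 1 4 5 2 3 / 3 2 1 5 4 / 2 1 4 3 5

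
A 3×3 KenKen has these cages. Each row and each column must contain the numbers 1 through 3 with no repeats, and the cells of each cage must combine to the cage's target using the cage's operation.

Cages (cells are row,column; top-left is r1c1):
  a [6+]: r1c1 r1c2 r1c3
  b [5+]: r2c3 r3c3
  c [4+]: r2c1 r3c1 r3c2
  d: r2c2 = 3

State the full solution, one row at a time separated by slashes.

Cage c needs sum 4, which forces r2c1 = 1.
D is a freebie, so r2c2 = 3.
Row 2 already has 3, leaving r2c3 = 2.
Cage c has sum 4, leaving r3c1 = 2.
Cage c has sum 4, leaving r3c2 = 1.
Column 3 now contains 2, leaving r3c3 = 3.
Column 1 now contains 2, so r1c1 = 3.
Column 2 now contains 1, which forces r1c2 = 2.
Column 3 now contains 3, leaving r1c3 = 1.

3 2 1 / 1 3 2 / 2 1 3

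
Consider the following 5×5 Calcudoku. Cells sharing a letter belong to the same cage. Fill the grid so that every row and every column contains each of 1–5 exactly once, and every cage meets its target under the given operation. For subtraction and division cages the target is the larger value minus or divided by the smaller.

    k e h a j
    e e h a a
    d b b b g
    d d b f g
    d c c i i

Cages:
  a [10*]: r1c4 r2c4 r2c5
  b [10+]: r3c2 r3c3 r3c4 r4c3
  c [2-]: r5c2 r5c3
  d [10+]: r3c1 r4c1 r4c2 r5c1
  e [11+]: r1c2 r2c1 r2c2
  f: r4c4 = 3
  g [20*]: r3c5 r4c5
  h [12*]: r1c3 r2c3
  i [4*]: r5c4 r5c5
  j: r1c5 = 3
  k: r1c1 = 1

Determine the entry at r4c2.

K is a freebie; hence r1c1 = 1.
J is a freebie, which forces r1c5 = 3.
F is a freebie, so r4c4 = 3.
Row 1 now contains 3, so r1c3 = 4.
Cage h's pair has product 12, so r2c3 = 3.
Cage d needs sum 10; hence r4c2 = 1.
Row 4 already has 1; hence r4c3 = 2.
Row 4 now contains 2, leaving r4c1 = 4.
Row 4 now contains 4, so r4c5 = 5.
Cage c's pair has difference 2; hence r5c2 = 3.
Cage e has sum 11; hence r2c2 = 4.
The 4 cells of cage d must have sum 10; hence r3c1 = 3.
Column 5 already has 5, which forces r3c5 = 4.
Row 5 already has 3, leaving r5c1 = 2.
Column 5 already has 4, leaving r5c5 = 1.
The 3 cells of cage e must have sum 11, leaving r1c2 = 2.
Cage a needs product 10, leaving r1c4 = 5.
2 is placed in column 1, which forces r2c1 = 5.
Cage a has product 10, so r2c4 = 1.
1 is placed in column 5; hence r2c5 = 2.
Column 2 already has 2, leaving r3c2 = 5.
5 is placed in row 3, which forces r3c3 = 1.
Column 4 already has 1; hence r3c4 = 2.
Row 5 now contains 1; hence r5c3 = 5.
Row 5 now contains 1, which forces r5c4 = 4.
Completed grid: 1 2 4 5 3 / 5 4 3 1 2 / 3 5 1 2 4 / 4 1 2 3 5 / 2 3 5 4 1.

1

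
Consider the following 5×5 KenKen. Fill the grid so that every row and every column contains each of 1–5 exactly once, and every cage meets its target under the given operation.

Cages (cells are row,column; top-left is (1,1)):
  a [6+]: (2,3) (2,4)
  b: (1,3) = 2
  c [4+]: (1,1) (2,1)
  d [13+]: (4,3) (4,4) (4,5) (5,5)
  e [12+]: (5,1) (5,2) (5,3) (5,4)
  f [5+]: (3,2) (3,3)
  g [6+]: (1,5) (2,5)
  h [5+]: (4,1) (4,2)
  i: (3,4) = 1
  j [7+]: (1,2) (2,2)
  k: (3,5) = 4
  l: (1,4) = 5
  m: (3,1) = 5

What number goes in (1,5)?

Cage b is a single given cell; hence (1,3) = 2.
Cage l is a single given cell, so (1,4) = 5.
M is a freebie, which forces (3,1) = 5.
Cage i is a single given cell; hence (3,4) = 1.
K is a freebie, leaving (3,5) = 4.
Column 5 now contains 4; hence (1,5) = 1.
Cage a's pair has sum 6; hence (2,3) = 4.
Cage a needs two cells with sum 6; hence (2,4) = 2.
Cage g's pair has sum 6, which forces (2,5) = 5.
The two cells of cage f must have sum 5, which forces (3,2) = 2.
Row 3 now contains 4; hence (3,3) = 3.
2 is placed in column 4, which forces (5,4) = 4.
1 is placed in row 1; hence (1,1) = 3.
Cage j's pair has sum 7, which forces (1,2) = 4.
Cage c needs two cells with sum 4, which forces (2,1) = 1.
4 is placed in row 2, which forces (2,2) = 3.
Column 2 now contains 3, leaving (4,2) = 1.
Cage d has sum 13, so (4,3) = 5.
Column 4 already has 4, so (4,4) = 3.
Cage d needs sum 13; hence (4,5) = 2.
Cage e needs sum 12; hence (5,1) = 2.
Column 2 now contains 1, which forces (5,2) = 5.
Column 3 already has 5; hence (5,3) = 1.
Cage d needs sum 13; hence (5,5) = 3.
Row 4 already has 2; hence (4,1) = 4.
Filled in: 3 4 2 5 1 / 1 3 4 2 5 / 5 2 3 1 4 / 4 1 5 3 2 / 2 5 1 4 3.

1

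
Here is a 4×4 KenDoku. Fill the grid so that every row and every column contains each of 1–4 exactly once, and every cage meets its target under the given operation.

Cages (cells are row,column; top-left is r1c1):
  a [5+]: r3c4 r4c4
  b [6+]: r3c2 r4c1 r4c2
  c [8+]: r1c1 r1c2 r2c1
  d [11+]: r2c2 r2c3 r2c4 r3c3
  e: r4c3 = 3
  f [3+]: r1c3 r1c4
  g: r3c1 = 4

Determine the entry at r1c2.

4

Cage g is given, so r3c1 = 4.
Cage e is given, which forces r4c3 = 3.
Cage d has sum 11, which forces r2c3 = 4.
Column 3 already has 3, which forces r3c3 = 2.
Column 3 now contains 2, which forces r1c3 = 1.
Cage f's pair has sum 3, so r1c4 = 2.
Column 4 now contains 2, so r2c4 = 3.
Column 4 now contains 3; hence r3c4 = 1.
Column 4 now contains 2; hence r4c4 = 4.
2 is placed in row 1, leaving r1c1 = 3.
Cage c needs sum 8, so r1c2 = 4.
3 is placed in row 2, which forces r2c1 = 1.
3 is placed in row 2, which forces r2c2 = 2.
Row 3 now contains 1, which forces r3c2 = 3.
Column 1 already has 1, leaving r4c1 = 2.
Column 2 already has 2, which forces r4c2 = 1.
The full grid is 3 4 1 2 / 1 2 4 3 / 4 3 2 1 / 2 1 3 4.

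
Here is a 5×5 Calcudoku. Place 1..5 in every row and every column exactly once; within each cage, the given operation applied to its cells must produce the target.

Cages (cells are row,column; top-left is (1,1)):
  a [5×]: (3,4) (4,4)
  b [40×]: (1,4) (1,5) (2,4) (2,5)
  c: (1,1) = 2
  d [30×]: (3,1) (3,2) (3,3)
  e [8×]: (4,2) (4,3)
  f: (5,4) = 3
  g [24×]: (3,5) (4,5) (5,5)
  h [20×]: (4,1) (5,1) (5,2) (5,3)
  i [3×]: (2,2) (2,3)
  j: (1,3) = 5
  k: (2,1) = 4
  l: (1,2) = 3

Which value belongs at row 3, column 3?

Cage c is given, which forces (1,1) = 2.
L is a freebie, leaving (1,2) = 3.
J is a freebie, which forces (1,3) = 5.
K is a freebie; hence (2,1) = 4.
Column 2 now contains 3, which forces (2,2) = 1.
Row 2 now contains 1, which forces (2,3) = 3.
Column 3 now contains 3, which forces (3,3) = 2.
2 is placed in column 1, so (4,1) = 1.
Column 3 already has 2; hence (4,3) = 4.
Row 4 already has 1, leaving (4,4) = 5.
1 is placed in column 1, so (5,1) = 5.
Column 3 already has 4; hence (5,3) = 1.
Cage f is given, so (5,4) = 3.
Column 4 already has 5, so (2,4) = 2.
Cage b has product 40; hence (2,5) = 5.
Column 1 already has 5, leaving (3,1) = 3.
Row 3 already has 2; hence (3,2) = 5.
Column 4 already has 5, leaving (3,4) = 1.
Row 3 already has 3, leaving (3,5) = 4.
Row 4 now contains 4, so (4,2) = 2.
Row 4 already has 2, leaving (4,5) = 3.
The 4 cells of cage h must have product 20, so (5,2) = 4.
Column 5 now contains 4, so (5,5) = 2.
Column 4 already has 1; hence (1,4) = 4.
Column 5 now contains 4; hence (1,5) = 1.
Completed grid: 2 3 5 4 1 / 4 1 3 2 5 / 3 5 2 1 4 / 1 2 4 5 3 / 5 4 1 3 2.

2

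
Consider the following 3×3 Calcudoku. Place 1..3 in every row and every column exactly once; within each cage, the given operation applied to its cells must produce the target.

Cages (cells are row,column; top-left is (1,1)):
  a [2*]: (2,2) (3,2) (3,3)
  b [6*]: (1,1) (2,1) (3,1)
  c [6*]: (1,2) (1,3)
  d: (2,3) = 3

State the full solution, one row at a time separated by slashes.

1 3 2 / 2 1 3 / 3 2 1

Cage a has product 2, leaving (2,2) = 1.
Cage d is a single given cell; hence (2,3) = 3.
Cage a has product 2; hence (3,2) = 2.
The 3 cells of cage a must have product 2, so (3,3) = 1.
Cage b has product 6, so (1,1) = 1.
Column 2 already has 2; hence (1,2) = 3.
Column 3 already has 3, so (1,3) = 2.
Row 2 now contains 3, which forces (2,1) = 2.
1 is placed in row 3, which forces (3,1) = 3.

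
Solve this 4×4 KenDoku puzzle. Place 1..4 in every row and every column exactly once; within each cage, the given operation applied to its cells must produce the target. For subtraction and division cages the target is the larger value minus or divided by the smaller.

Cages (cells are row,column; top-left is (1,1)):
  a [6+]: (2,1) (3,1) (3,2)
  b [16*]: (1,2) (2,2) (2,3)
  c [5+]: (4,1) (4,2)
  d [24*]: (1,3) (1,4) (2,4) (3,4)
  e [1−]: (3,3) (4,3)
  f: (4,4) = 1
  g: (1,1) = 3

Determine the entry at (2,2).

4

Cage g is a single given cell, so (1,1) = 3.
F is a freebie, leaving (4,4) = 1.
Cage d has product 24, so (1,3) = 1.
The two cells of cage c must have sum 5; hence (4,1) = 2.
The two cells of cage c must have sum 5; hence (4,2) = 3.
Row 4 already has 3, so (4,3) = 4.
Cage b has product 16, leaving (1,2) = 2.
Row 1 now contains 2, leaving (1,4) = 4.
2 is placed in column 1; hence (2,1) = 1.
Cage b needs product 16; hence (2,2) = 4.
4 is placed in column 3, which forces (2,3) = 2.
2 is placed in row 2, leaving (2,4) = 3.
The 3 cells of cage a must have sum 6, so (3,1) = 4.
Column 2 already has 3; hence (3,2) = 1.
The two cells of cage e must have difference 1, which forces (3,3) = 3.
Column 4 already has 3, so (3,4) = 2.
The full grid is 3 2 1 4 / 1 4 2 3 / 4 1 3 2 / 2 3 4 1.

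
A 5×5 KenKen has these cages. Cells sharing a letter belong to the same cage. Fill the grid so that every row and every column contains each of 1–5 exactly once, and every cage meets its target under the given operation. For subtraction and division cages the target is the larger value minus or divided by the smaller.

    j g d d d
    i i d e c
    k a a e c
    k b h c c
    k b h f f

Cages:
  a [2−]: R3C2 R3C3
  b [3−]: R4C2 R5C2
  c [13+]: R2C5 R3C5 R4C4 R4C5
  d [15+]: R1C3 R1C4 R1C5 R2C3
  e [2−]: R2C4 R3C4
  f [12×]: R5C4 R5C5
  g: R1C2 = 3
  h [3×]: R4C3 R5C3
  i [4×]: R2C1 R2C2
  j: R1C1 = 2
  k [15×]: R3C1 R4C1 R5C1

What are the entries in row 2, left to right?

Cage j is a single given cell; hence R1C1 = 2.
Cage g is given; hence R1C2 = 3.
Cage d needs sum 15, so R2C3 = 5.
In row 5, 2 can only go at R5C2, so R5C2 = 2.
The two cells of cage b must have difference 3, so R4C2 = 5.
Row 5 needs a 5, and only R5C1 is open for it.
In row 5, 1 can only go at R5C3, so R5C3 = 1.
Column 3 already has 1, which forces R1C3 = 4.
Column 3 already has 1, leaving R4C3 = 3.
Cage k has product 15, leaving R3C1 = 3.
The two cells of cage a must have difference 2; hence R3C2 = 4.
3 is placed in column 3, so R3C3 = 2.
4 is placed in row 3; hence R3C5 = 5.
Row 4 now contains 3; hence R4C1 = 1.
Cage d needs sum 15, leaving R1C4 = 5.
Column 5 now contains 5, so R1C5 = 1.
Column 1 now contains 1, leaving R2C1 = 4.
Column 2 already has 4; hence R2C2 = 1.
The two cells of cage e must have difference 2; hence R2C4 = 3.
Cage c has sum 13; hence R2C5 = 2.
5 is placed in row 3, so R3C4 = 1.
Cage c has sum 13, so R4C4 = 2.
Cage c needs sum 13, which forces R4C5 = 4.
3 is placed in column 4, so R5C4 = 4.
4 is placed in column 5, which forces R5C5 = 3.
Completed grid: 2 3 4 5 1 / 4 1 5 3 2 / 3 4 2 1 5 / 1 5 3 2 4 / 5 2 1 4 3.

4 1 5 3 2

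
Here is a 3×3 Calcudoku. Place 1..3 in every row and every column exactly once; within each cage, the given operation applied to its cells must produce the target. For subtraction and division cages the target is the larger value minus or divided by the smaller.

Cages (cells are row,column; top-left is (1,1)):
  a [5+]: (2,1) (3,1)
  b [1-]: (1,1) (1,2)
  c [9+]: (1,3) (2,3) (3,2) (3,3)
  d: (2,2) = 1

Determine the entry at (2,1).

Cage d is given; hence (2,2) = 1.
The 4 cells of cage c must have sum 9, leaving (3,2) = 3.
Column 2 now contains 3; hence (1,2) = 2.
Cage a's pair has sum 5, leaving (2,1) = 3.
Row 2 now contains 3, which forces (2,3) = 2.
3 is placed in row 3, so (3,1) = 2.
2 is placed in column 3, so (3,3) = 1.
3 is placed in column 1, leaving (1,1) = 1.
Column 3 now contains 1, so (1,3) = 3.
Completed grid: 1 2 3 / 3 1 2 / 2 3 1.

3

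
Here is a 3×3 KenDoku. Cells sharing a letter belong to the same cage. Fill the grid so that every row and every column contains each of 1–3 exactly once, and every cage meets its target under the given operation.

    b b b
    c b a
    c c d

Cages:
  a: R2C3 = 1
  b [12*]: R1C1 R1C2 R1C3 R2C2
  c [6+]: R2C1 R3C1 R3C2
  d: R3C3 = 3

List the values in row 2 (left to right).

3 2 1

Cage b has product 12, which forces R2C2 = 2.
Cage a is given, so R2C3 = 1.
Cage d is given, leaving R3C3 = 3.
3 is placed in column 3, which forces R1C3 = 2.
Row 2 now contains 1, so R2C1 = 3.
The 3 cells of cage c must have sum 6; hence R3C1 = 2.
Row 3 now contains 3, so R3C2 = 1.
3 is placed in column 1, which forces R1C1 = 1.
1 is placed in column 2, so R1C2 = 3.
Completed grid: 1 3 2 / 3 2 1 / 2 1 3.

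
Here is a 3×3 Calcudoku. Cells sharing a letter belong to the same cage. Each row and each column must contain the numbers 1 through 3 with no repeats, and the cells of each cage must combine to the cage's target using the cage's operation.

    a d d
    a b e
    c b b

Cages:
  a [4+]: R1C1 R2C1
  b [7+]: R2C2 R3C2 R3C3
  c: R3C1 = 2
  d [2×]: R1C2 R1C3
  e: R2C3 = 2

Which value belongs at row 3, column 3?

E is a freebie, leaving R2C3 = 2.
Cage c is a single given cell, so R3C1 = 2.
Column 3 already has 2; hence R3C3 = 3.
Cage d's pair has product 2, which forces R1C2 = 2.
Column 3 already has 2, which forces R1C3 = 1.
2 is placed in row 2; hence R2C2 = 3.
Row 3 now contains 3, which forces R3C2 = 1.
Row 1 now contains 1; hence R1C1 = 3.
Row 2 already has 3, leaving R2C1 = 1.
Completed grid: 3 2 1 / 1 3 2 / 2 1 3.

3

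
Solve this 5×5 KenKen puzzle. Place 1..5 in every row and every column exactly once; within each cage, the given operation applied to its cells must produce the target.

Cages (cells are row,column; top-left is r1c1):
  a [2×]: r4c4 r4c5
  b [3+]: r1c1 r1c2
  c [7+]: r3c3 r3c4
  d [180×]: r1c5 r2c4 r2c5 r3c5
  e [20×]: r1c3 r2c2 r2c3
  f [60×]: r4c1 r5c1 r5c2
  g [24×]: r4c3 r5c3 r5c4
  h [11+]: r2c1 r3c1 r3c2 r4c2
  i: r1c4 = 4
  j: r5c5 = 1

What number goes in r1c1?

Cage i is given, leaving r1c4 = 4.
Cage d has product 180, so r2c4 = 3.
Column 4 now contains 3, leaving r5c4 = 2.
J is a freebie; hence r5c5 = 1.
Cage c needs two cells with sum 7, which forces r3c3 = 2.
Column 4 now contains 2, which forces r3c4 = 5.
Column 4 now contains 2, so r4c4 = 1.
1 is placed in column 5; hence r4c5 = 2.
Row 1 needs a 3, and only r1c5 is open for it.
The 4 cells of cage d must have product 180; hence r2c5 = 5.
Column 5 now contains 3, which forces r3c5 = 4.
The 3 cells of cage e must have product 20, which forces r1c3 = 5.
The only place for 2 in row 2 is r2c1.
Column 1 already has 2, leaving r1c1 = 1.
The two cells of cage b must have sum 3, so r1c2 = 2.
Column 1 already has 1, which forces r3c1 = 3.
Row 3 now contains 3, which forces r3c2 = 1.
The 4 cells of cage h must have sum 11, which forces r4c2 = 5.
Column 2 already has 1, leaving r2c2 = 4.
Cage e needs product 20, which forces r2c3 = 1.
5 is placed in row 4, leaving r4c1 = 4.
Row 4 now contains 4, leaving r4c3 = 3.
Cage f has product 60, leaving r5c1 = 5.
Cage f has product 60; hence r5c2 = 3.
Column 3 already has 3, so r5c3 = 4.
Completed grid: 1 2 5 4 3 / 2 4 1 3 5 / 3 1 2 5 4 / 4 5 3 1 2 / 5 3 4 2 1.

1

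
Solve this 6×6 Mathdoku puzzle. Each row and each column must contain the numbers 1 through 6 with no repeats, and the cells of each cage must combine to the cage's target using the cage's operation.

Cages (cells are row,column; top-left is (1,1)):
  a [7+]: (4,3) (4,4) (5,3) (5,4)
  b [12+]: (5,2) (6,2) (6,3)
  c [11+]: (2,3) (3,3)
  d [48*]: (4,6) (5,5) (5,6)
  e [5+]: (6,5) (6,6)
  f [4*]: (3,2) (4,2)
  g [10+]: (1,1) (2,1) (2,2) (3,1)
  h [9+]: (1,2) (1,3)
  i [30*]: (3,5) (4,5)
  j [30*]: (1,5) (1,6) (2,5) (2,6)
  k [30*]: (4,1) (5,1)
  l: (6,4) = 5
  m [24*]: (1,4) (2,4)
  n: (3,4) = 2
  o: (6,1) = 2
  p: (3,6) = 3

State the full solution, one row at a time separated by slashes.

3 5 4 6 2 1 / 1 2 6 4 3 5 / 4 1 5 2 6 3 / 6 4 1 3 5 2 / 5 3 2 1 4 6 / 2 6 3 5 1 4

Cage n is a single given cell, which forces (3,4) = 2.
P is a freebie; hence (3,6) = 3.
Cage o is given, which forces (6,1) = 2.
Cage l is a single given cell; hence (6,4) = 5.
Row 4 needs a 3, and only (4,4) is open for it.
The 4 cells of cage a must have sum 7; hence (4,3) = 1.
Cage a has sum 7, leaving (5,3) = 2.
Column 4 now contains 3, leaving (5,4) = 1.
Cage f's pair has product 4, leaving (3,2) = 1.
Row 4 already has 1; hence (4,2) = 4.
The 3 cells of cage d must have product 48, so (4,6) = 2.
1 is placed in column 2; hence (2,2) = 2.
Cage g needs sum 10, so (3,1) = 4.
In row 1, 2 can only go at (1,5), so (1,5) = 2.
The 4 cells of cage j must have product 30, which forces (2,5) = 3.
Cage g needs sum 10, so (1,1) = 3.
Row 2 already has 3, which forces (2,1) = 1.
1 is placed in row 2; hence (2,6) = 5.
The two cells of cage h must have sum 9, which forces (1,2) = 5.
Cage h's pair has sum 9, so (1,3) = 4.
4 is placed in row 1, so (1,4) = 6.
5 is placed in column 6, so (1,6) = 1.
5 is placed in row 2, which forces (2,3) = 6.
Column 4 already has 6; hence (2,4) = 4.
Cage c needs two cells with sum 11; hence (3,3) = 5.
5 is placed in row 3, leaving (3,5) = 6.
6 is placed in column 5, which forces (4,5) = 5.
Column 2 now contains 5, which forces (5,2) = 3.
6 is placed in column 5, leaving (5,5) = 4.
Row 5 now contains 4, leaving (5,6) = 6.
Column 2 already has 3, which forces (6,2) = 6.
Column 3 already has 4, leaving (6,3) = 3.
Column 5 now contains 4, which forces (6,5) = 1.
1 is placed in column 6, which forces (6,6) = 4.
Row 4 now contains 5; hence (4,1) = 6.
6 is placed in row 5; hence (5,1) = 5.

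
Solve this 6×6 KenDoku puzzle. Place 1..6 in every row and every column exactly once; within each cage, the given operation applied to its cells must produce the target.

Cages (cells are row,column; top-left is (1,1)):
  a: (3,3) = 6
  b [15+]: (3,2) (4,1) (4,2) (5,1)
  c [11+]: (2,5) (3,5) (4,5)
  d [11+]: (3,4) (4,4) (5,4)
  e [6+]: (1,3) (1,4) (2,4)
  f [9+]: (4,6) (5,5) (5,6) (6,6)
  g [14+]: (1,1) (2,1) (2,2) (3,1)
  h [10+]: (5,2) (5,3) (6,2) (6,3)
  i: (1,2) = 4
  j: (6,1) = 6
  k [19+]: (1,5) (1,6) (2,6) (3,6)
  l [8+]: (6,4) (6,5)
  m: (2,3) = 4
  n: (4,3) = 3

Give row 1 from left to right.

3 4 1 2 6 5

Cage i is given, which forces (1,2) = 4.
Cage m is given, leaving (2,3) = 4.
Cage a is given, leaving (3,3) = 6.
Cage n is a single given cell, leaving (4,3) = 3.
Cage j is a single given cell, so (6,1) = 6.
Row 6 needs a 4, and only (6,6) is open for it.
The only place for 5 in column 3 is (5,3).
Cage h has sum 10, which forces (5,2) = 2.
Row 5 already has 2, so (5,5) = 1.
Row 5 already has 1, so (5,6) = 3.
Cage h has sum 10, which forces (6,2) = 1.
The 4 cells of cage h must have sum 10; hence (6,3) = 2.
Column 3 now contains 2, leaving (1,3) = 1.
Cage k has sum 19, which forces (1,5) = 6.
The 4 cells of cage k must have sum 19, leaving (2,6) = 6.
The 4 cells of cage b must have sum 15, which forces (3,2) = 3.
The 4 cells of cage b must have sum 15, so (4,1) = 2.
The 4 cells of cage b must have sum 15, which forces (4,2) = 6.
The 4 cells of cage f must have sum 9, which forces (4,6) = 1.
Row 5 already has 3, so (5,1) = 4.
Row 5 now contains 4, so (5,4) = 6.
Column 2 now contains 3, leaving (2,2) = 5.
Row 2 already has 5; hence (2,5) = 2.
Cage d needs sum 11, which forces (3,4) = 1.
The 3 cells of cage d must have sum 11; hence (4,4) = 4.
Row 4 now contains 4, which forces (4,5) = 5.
5 is placed in column 5; hence (6,5) = 3.
The 4 cells of cage g must have sum 14, leaving (1,1) = 3.
Cage e needs sum 6, so (1,4) = 2.
2 is placed in row 1, so (1,6) = 5.
Cage g has sum 14, leaving (2,1) = 1.
Row 2 now contains 2; hence (2,4) = 3.
1 is placed in row 3, leaving (3,1) = 5.
5 is placed in column 5, leaving (3,5) = 4.
Column 6 now contains 5, leaving (3,6) = 2.
Row 6 now contains 3; hence (6,4) = 5.
The full grid is 3 4 1 2 6 5 / 1 5 4 3 2 6 / 5 3 6 1 4 2 / 2 6 3 4 5 1 / 4 2 5 6 1 3 / 6 1 2 5 3 4.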